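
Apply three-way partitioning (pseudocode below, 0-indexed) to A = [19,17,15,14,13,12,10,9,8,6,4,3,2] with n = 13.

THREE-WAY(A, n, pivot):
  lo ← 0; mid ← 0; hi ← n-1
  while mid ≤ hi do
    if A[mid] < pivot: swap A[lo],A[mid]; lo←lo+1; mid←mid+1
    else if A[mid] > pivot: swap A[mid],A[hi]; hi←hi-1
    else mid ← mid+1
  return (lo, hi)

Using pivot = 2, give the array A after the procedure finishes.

[2,15,14,13,12,10,9,8,6,4,3,17,19]

lo=0 mid=0 hi=12
19>2: swap(0,12), hi=11 ⇒ [2,17,15,14,13,12,10,9,8,6,4,3,19]
2=2: mid=1
17>2: swap(1,11), hi=10 ⇒ [2,3,15,14,13,12,10,9,8,6,4,17,19]
3>2: swap(1,10), hi=9 ⇒ [2,4,15,14,13,12,10,9,8,6,3,17,19]
4>2: swap(1,9), hi=8 ⇒ [2,6,15,14,13,12,10,9,8,4,3,17,19]
6>2: swap(1,8), hi=7 ⇒ [2,8,15,14,13,12,10,9,6,4,3,17,19]
8>2: swap(1,7), hi=6 ⇒ [2,9,15,14,13,12,10,8,6,4,3,17,19]
9>2: swap(1,6), hi=5 ⇒ [2,10,15,14,13,12,9,8,6,4,3,17,19]
10>2: swap(1,5), hi=4 ⇒ [2,12,15,14,13,10,9,8,6,4,3,17,19]
12>2: swap(1,4), hi=3 ⇒ [2,13,15,14,12,10,9,8,6,4,3,17,19]
13>2: swap(1,3), hi=2 ⇒ [2,14,15,13,12,10,9,8,6,4,3,17,19]
14>2: swap(1,2), hi=1 ⇒ [2,15,14,13,12,10,9,8,6,4,3,17,19]
15>2: swap(1,1), hi=0 ⇒ [2,15,14,13,12,10,9,8,6,4,3,17,19]
done. lo=0 hi=0; A=[2,15,14,13,12,10,9,8,6,4,3,17,19]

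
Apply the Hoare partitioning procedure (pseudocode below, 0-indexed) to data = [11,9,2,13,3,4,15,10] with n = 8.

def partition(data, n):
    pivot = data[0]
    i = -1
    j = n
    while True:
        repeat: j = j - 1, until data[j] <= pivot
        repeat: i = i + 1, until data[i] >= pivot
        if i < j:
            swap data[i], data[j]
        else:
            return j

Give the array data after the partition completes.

pivot=11
j stops at 7 (10), i stops at 0 (11); swap ⇒ [10,9,2,13,3,4,15,11]
j stops at 5 (4), i stops at 3 (13); swap ⇒ [10,9,2,4,3,13,15,11]
j stops at 4, i stops at 5; i≥j ⇒ return 4. data=[10,9,2,4,3,13,15,11]

[10,9,2,4,3,13,15,11]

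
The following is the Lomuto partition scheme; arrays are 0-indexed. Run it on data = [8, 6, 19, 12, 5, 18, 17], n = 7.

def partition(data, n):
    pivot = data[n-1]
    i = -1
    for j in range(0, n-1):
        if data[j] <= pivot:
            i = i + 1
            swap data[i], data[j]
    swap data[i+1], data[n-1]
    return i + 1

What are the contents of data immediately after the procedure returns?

[8, 6, 12, 5, 17, 18, 19]

pivot = data[6] = 17; i = -1
j=0: data[0]=8 ≤ 17 → i=0, swap data[0],data[0] (no change) → [8, 6, 19, 12, 5, 18, 17]
j=1: data[1]=6 ≤ 17 → i=1, swap data[1],data[1] (no change) → [8, 6, 19, 12, 5, 18, 17]
j=2: data[2]=19 > 17 → no swap
j=3: data[3]=12 ≤ 17 → i=2, swap data[2],data[3] → [8, 6, 12, 19, 5, 18, 17]
j=4: data[4]=5 ≤ 17 → i=3, swap data[3],data[4] → [8, 6, 12, 5, 19, 18, 17]
j=5: data[5]=18 > 17 → no swap
final swap data[4],data[6] → [8, 6, 12, 5, 17, 18, 19]; return 4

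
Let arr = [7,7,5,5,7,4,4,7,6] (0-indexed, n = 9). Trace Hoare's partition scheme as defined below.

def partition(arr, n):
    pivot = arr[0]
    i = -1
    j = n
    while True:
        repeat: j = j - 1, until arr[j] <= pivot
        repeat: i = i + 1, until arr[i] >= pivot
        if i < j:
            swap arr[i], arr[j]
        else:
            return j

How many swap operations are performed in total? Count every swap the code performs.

3

pivot=7
j stops at 8 (6), i stops at 0 (7); swap ⇒ [6,7,5,5,7,4,4,7,7]
j stops at 7 (7), i stops at 1 (7); swap ⇒ [6,7,5,5,7,4,4,7,7]
j stops at 6 (4), i stops at 4 (7); swap ⇒ [6,7,5,5,4,4,7,7,7]
j stops at 5, i stops at 6; i≥j ⇒ return 5. arr=[6,7,5,5,4,4,7,7,7]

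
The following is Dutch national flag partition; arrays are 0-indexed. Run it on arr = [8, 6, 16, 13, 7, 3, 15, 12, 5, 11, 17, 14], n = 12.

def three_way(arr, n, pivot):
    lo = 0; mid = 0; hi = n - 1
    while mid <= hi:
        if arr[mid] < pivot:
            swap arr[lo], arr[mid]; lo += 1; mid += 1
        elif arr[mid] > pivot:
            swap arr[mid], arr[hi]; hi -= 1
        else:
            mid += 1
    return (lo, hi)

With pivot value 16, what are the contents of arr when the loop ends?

[8, 6, 13, 7, 3, 15, 12, 5, 11, 14, 16, 17]

pivot = 16; lo=0, mid=0, hi=11
arr[mid]=8<16: swap arr[0],arr[0]; lo=1,mid=1 → [8, 6, 16, 13, 7, 3, 15, 12, 5, 11, 17, 14]
arr[mid]=6<16: swap arr[1],arr[1]; lo=2,mid=2 → [8, 6, 16, 13, 7, 3, 15, 12, 5, 11, 17, 14]
arr[mid]=16=16: mid=3
arr[mid]=13<16: swap arr[2],arr[3]; lo=3,mid=4 → [8, 6, 13, 16, 7, 3, 15, 12, 5, 11, 17, 14]
arr[mid]=7<16: swap arr[3],arr[4]; lo=4,mid=5 → [8, 6, 13, 7, 16, 3, 15, 12, 5, 11, 17, 14]
arr[mid]=3<16: swap arr[4],arr[5]; lo=5,mid=6 → [8, 6, 13, 7, 3, 16, 15, 12, 5, 11, 17, 14]
arr[mid]=15<16: swap arr[5],arr[6]; lo=6,mid=7 → [8, 6, 13, 7, 3, 15, 16, 12, 5, 11, 17, 14]
arr[mid]=12<16: swap arr[6],arr[7]; lo=7,mid=8 → [8, 6, 13, 7, 3, 15, 12, 16, 5, 11, 17, 14]
arr[mid]=5<16: swap arr[7],arr[8]; lo=8,mid=9 → [8, 6, 13, 7, 3, 15, 12, 5, 16, 11, 17, 14]
arr[mid]=11<16: swap arr[8],arr[9]; lo=9,mid=10 → [8, 6, 13, 7, 3, 15, 12, 5, 11, 16, 17, 14]
arr[mid]=17>16: swap arr[10],arr[11]; hi=10 → [8, 6, 13, 7, 3, 15, 12, 5, 11, 16, 14, 17]
arr[mid]=14<16: swap arr[9],arr[10]; lo=10,mid=11 → [8, 6, 13, 7, 3, 15, 12, 5, 11, 14, 16, 17]
end: lo=10, hi=10; arr = [8, 6, 13, 7, 3, 15, 12, 5, 11, 14, 16, 17]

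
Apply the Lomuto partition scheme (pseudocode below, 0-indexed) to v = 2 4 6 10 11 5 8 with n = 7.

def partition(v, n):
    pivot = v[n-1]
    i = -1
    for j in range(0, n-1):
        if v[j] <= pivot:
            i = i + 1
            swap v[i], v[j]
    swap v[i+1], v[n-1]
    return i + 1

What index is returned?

pivot=8, i=-1
j=0: 2≤8, i=0, swap(0,0) ⇒ 2 4 6 10 11 5 8
j=1: 4≤8, i=1, swap(1,1) ⇒ 2 4 6 10 11 5 8
j=2: 6≤8, i=2, swap(2,2) ⇒ 2 4 6 10 11 5 8
j=3: 10>8, skip
j=4: 11>8, skip
j=5: 5≤8, i=3, swap(3,5) ⇒ 2 4 6 5 11 10 8
swap(4,6) ⇒ 2 4 6 5 8 10 11; return 4

4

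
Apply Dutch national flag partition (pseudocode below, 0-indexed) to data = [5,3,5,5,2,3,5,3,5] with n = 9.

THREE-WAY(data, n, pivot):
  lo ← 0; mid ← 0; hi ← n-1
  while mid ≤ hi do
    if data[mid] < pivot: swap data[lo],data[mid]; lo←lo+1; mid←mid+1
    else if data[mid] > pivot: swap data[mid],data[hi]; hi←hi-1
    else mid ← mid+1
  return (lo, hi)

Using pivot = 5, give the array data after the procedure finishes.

[3,2,3,3,5,5,5,5,5]

lo=0 mid=0 hi=8
5=5: mid=1
3<5: swap(0,1), lo=1 mid=2 ⇒ [3,5,5,5,2,3,5,3,5]
5=5: mid=3
5=5: mid=4
2<5: swap(1,4), lo=2 mid=5 ⇒ [3,2,5,5,5,3,5,3,5]
3<5: swap(2,5), lo=3 mid=6 ⇒ [3,2,3,5,5,5,5,3,5]
5=5: mid=7
3<5: swap(3,7), lo=4 mid=8 ⇒ [3,2,3,3,5,5,5,5,5]
5=5: mid=9
done. lo=4 hi=8; data=[3,2,3,3,5,5,5,5,5]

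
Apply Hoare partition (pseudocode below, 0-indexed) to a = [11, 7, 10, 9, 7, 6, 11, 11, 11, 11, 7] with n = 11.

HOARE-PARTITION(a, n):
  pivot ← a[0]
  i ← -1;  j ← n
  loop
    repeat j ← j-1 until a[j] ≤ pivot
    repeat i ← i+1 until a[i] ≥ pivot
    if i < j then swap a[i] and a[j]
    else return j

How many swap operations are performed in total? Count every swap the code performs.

pivot=11
j stops at 10 (7), i stops at 0 (11); swap ⇒ [7, 7, 10, 9, 7, 6, 11, 11, 11, 11, 11]
j stops at 9 (11), i stops at 6 (11); swap ⇒ [7, 7, 10, 9, 7, 6, 11, 11, 11, 11, 11]
j stops at 8 (11), i stops at 7 (11); swap ⇒ [7, 7, 10, 9, 7, 6, 11, 11, 11, 11, 11]
j stops at 7, i stops at 8; i≥j ⇒ return 7. a=[7, 7, 10, 9, 7, 6, 11, 11, 11, 11, 11]

3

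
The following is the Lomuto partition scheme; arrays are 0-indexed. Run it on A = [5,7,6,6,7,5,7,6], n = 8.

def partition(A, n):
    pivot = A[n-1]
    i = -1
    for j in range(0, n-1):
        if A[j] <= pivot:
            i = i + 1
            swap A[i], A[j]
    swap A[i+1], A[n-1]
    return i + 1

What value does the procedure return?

4

pivot = A[7] = 6; i = -1
j=0: A[0]=5 ≤ 6 → i=0, swap A[0],A[0] (no change) → [5,7,6,6,7,5,7,6]
j=1: A[1]=7 > 6 → no swap
j=2: A[2]=6 ≤ 6 → i=1, swap A[1],A[2] → [5,6,7,6,7,5,7,6]
j=3: A[3]=6 ≤ 6 → i=2, swap A[2],A[3] → [5,6,6,7,7,5,7,6]
j=4: A[4]=7 > 6 → no swap
j=5: A[5]=5 ≤ 6 → i=3, swap A[3],A[5] → [5,6,6,5,7,7,7,6]
j=6: A[6]=7 > 6 → no swap
final swap A[4],A[7] → [5,6,6,5,6,7,7,7]; return 4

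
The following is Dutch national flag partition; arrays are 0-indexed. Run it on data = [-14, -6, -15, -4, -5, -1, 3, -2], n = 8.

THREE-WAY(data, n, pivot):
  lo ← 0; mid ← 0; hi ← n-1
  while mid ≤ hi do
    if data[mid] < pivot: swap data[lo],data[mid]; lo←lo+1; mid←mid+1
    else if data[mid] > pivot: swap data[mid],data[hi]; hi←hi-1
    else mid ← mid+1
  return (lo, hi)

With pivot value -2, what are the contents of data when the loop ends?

[-14, -6, -15, -4, -5, -2, 3, -1]

lo=0 mid=0 hi=7
-14<-2: swap(0,0), lo=1 mid=1 ⇒ [-14, -6, -15, -4, -5, -1, 3, -2]
-6<-2: swap(1,1), lo=2 mid=2 ⇒ [-14, -6, -15, -4, -5, -1, 3, -2]
-15<-2: swap(2,2), lo=3 mid=3 ⇒ [-14, -6, -15, -4, -5, -1, 3, -2]
-4<-2: swap(3,3), lo=4 mid=4 ⇒ [-14, -6, -15, -4, -5, -1, 3, -2]
-5<-2: swap(4,4), lo=5 mid=5 ⇒ [-14, -6, -15, -4, -5, -1, 3, -2]
-1>-2: swap(5,7), hi=6 ⇒ [-14, -6, -15, -4, -5, -2, 3, -1]
-2=-2: mid=6
3>-2: swap(6,6), hi=5 ⇒ [-14, -6, -15, -4, -5, -2, 3, -1]
done. lo=5 hi=5; data=[-14, -6, -15, -4, -5, -2, 3, -1]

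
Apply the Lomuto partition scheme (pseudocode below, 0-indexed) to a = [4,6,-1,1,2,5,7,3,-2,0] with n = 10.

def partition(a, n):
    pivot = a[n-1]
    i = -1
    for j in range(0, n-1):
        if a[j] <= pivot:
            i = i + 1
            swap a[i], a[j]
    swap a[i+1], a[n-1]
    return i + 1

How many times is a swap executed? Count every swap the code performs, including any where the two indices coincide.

3

pivot = a[9] = 0; i = -1
j=0: a[0]=4 > 0 → no swap
j=1: a[1]=6 > 0 → no swap
j=2: a[2]=-1 ≤ 0 → i=0, swap a[0],a[2] → [-1,6,4,1,2,5,7,3,-2,0]
j=3: a[3]=1 > 0 → no swap
j=4: a[4]=2 > 0 → no swap
j=5: a[5]=5 > 0 → no swap
j=6: a[6]=7 > 0 → no swap
j=7: a[7]=3 > 0 → no swap
j=8: a[8]=-2 ≤ 0 → i=1, swap a[1],a[8] → [-1,-2,4,1,2,5,7,3,6,0]
final swap a[2],a[9] → [-1,-2,0,1,2,5,7,3,6,4]; return 2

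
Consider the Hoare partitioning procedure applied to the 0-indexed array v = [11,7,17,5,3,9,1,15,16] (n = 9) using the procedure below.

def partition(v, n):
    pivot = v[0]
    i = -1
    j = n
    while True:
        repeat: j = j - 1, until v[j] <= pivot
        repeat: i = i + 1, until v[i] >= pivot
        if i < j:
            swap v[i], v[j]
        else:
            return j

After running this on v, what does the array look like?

[1,7,9,5,3,17,11,15,16]

pivot = v[0] = 11; i = -1, j = 9
j→6 (v[6]=1≤11), i→0 (v[0]=11≥11); i<j, swap → [1,7,17,5,3,9,11,15,16]
j→5 (v[5]=9≤11), i→2 (v[2]=17≥11); i<j, swap → [1,7,9,5,3,17,11,15,16]
j→4, i→5; i≥j, return j=4. v = [1,7,9,5,3,17,11,15,16]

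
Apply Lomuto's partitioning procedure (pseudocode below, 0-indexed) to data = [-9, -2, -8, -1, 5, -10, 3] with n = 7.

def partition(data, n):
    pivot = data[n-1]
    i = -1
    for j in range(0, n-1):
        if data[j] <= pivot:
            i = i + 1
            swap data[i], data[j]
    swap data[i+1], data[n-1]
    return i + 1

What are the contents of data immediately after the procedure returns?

[-9, -2, -8, -1, -10, 3, 5]

pivot=3, i=-1
j=0: -9≤3, i=0, swap(0,0) ⇒ [-9, -2, -8, -1, 5, -10, 3]
j=1: -2≤3, i=1, swap(1,1) ⇒ [-9, -2, -8, -1, 5, -10, 3]
j=2: -8≤3, i=2, swap(2,2) ⇒ [-9, -2, -8, -1, 5, -10, 3]
j=3: -1≤3, i=3, swap(3,3) ⇒ [-9, -2, -8, -1, 5, -10, 3]
j=4: 5>3, skip
j=5: -10≤3, i=4, swap(4,5) ⇒ [-9, -2, -8, -1, -10, 5, 3]
swap(5,6) ⇒ [-9, -2, -8, -1, -10, 3, 5]; return 5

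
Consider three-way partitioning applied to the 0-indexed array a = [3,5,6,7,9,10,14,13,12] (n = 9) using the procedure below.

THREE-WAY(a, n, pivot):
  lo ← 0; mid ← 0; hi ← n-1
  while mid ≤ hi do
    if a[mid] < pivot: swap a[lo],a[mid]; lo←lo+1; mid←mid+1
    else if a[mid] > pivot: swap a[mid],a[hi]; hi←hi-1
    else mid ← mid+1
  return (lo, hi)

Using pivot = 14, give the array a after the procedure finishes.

lo=0 mid=0 hi=8
3<14: swap(0,0), lo=1 mid=1 ⇒ [3,5,6,7,9,10,14,13,12]
5<14: swap(1,1), lo=2 mid=2 ⇒ [3,5,6,7,9,10,14,13,12]
6<14: swap(2,2), lo=3 mid=3 ⇒ [3,5,6,7,9,10,14,13,12]
7<14: swap(3,3), lo=4 mid=4 ⇒ [3,5,6,7,9,10,14,13,12]
9<14: swap(4,4), lo=5 mid=5 ⇒ [3,5,6,7,9,10,14,13,12]
10<14: swap(5,5), lo=6 mid=6 ⇒ [3,5,6,7,9,10,14,13,12]
14=14: mid=7
13<14: swap(6,7), lo=7 mid=8 ⇒ [3,5,6,7,9,10,13,14,12]
12<14: swap(7,8), lo=8 mid=9 ⇒ [3,5,6,7,9,10,13,12,14]
done. lo=8 hi=8; a=[3,5,6,7,9,10,13,12,14]

[3,5,6,7,9,10,13,12,14]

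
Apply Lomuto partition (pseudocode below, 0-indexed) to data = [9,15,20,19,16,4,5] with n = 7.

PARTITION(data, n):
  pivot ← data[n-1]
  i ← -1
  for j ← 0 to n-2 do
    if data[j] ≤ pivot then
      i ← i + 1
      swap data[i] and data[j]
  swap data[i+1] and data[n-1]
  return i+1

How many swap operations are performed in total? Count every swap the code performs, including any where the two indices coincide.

pivot = data[6] = 5; i = -1
j=0: data[0]=9 > 5 → no swap
j=1: data[1]=15 > 5 → no swap
j=2: data[2]=20 > 5 → no swap
j=3: data[3]=19 > 5 → no swap
j=4: data[4]=16 > 5 → no swap
j=5: data[5]=4 ≤ 5 → i=0, swap data[0],data[5] → [4,15,20,19,16,9,5]
final swap data[1],data[6] → [4,5,20,19,16,9,15]; return 1

2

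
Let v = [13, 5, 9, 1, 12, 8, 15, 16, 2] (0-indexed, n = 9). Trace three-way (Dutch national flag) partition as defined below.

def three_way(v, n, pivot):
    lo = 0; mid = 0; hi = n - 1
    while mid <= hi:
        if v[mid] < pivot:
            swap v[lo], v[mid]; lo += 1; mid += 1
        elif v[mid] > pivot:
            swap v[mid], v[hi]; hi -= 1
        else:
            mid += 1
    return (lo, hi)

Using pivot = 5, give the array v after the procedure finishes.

[2, 1, 5, 12, 8, 15, 16, 9, 13]

pivot = 5; lo=0, mid=0, hi=8
v[mid]=13>5: swap v[0],v[8]; hi=7 → [2, 5, 9, 1, 12, 8, 15, 16, 13]
v[mid]=2<5: swap v[0],v[0]; lo=1,mid=1 → [2, 5, 9, 1, 12, 8, 15, 16, 13]
v[mid]=5=5: mid=2
v[mid]=9>5: swap v[2],v[7]; hi=6 → [2, 5, 16, 1, 12, 8, 15, 9, 13]
v[mid]=16>5: swap v[2],v[6]; hi=5 → [2, 5, 15, 1, 12, 8, 16, 9, 13]
v[mid]=15>5: swap v[2],v[5]; hi=4 → [2, 5, 8, 1, 12, 15, 16, 9, 13]
v[mid]=8>5: swap v[2],v[4]; hi=3 → [2, 5, 12, 1, 8, 15, 16, 9, 13]
v[mid]=12>5: swap v[2],v[3]; hi=2 → [2, 5, 1, 12, 8, 15, 16, 9, 13]
v[mid]=1<5: swap v[1],v[2]; lo=2,mid=3 → [2, 1, 5, 12, 8, 15, 16, 9, 13]
end: lo=2, hi=2; v = [2, 1, 5, 12, 8, 15, 16, 9, 13]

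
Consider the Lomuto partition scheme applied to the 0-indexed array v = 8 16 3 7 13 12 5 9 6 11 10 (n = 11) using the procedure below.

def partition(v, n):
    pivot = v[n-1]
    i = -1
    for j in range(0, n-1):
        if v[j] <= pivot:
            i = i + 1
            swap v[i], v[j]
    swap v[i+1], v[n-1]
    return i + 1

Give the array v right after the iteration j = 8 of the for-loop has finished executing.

8 3 7 5 9 6 16 13 12 11 10

pivot = v[10] = 10; i = -1
j=0: v[0]=8 ≤ 10 → i=0, swap v[0],v[0] (no change) → 8 16 3 7 13 12 5 9 6 11 10
j=1: v[1]=16 > 10 → no swap
j=2: v[2]=3 ≤ 10 → i=1, swap v[1],v[2] → 8 3 16 7 13 12 5 9 6 11 10
j=3: v[3]=7 ≤ 10 → i=2, swap v[2],v[3] → 8 3 7 16 13 12 5 9 6 11 10
j=4: v[4]=13 > 10 → no swap
j=5: v[5]=12 > 10 → no swap
j=6: v[6]=5 ≤ 10 → i=3, swap v[3],v[6] → 8 3 7 5 13 12 16 9 6 11 10
j=7: v[7]=9 ≤ 10 → i=4, swap v[4],v[7] → 8 3 7 5 9 12 16 13 6 11 10
j=8: v[8]=6 ≤ 10 → i=5, swap v[5],v[8] → 8 3 7 5 9 6 16 13 12 11 10
(after j=8) v = 8 3 7 5 9 6 16 13 12 11 10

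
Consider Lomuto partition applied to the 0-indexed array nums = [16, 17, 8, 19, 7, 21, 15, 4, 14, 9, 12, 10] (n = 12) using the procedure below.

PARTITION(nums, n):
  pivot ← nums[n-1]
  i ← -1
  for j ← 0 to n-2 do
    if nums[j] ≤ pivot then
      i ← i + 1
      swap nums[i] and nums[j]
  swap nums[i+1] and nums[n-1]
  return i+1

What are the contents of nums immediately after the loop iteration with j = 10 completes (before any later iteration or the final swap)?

[8, 7, 4, 9, 17, 21, 15, 16, 14, 19, 12, 10]

pivot = nums[11] = 10; i = -1
j=0: nums[0]=16 > 10 → no swap
j=1: nums[1]=17 > 10 → no swap
j=2: nums[2]=8 ≤ 10 → i=0, swap nums[0],nums[2] → [8, 17, 16, 19, 7, 21, 15, 4, 14, 9, 12, 10]
j=3: nums[3]=19 > 10 → no swap
j=4: nums[4]=7 ≤ 10 → i=1, swap nums[1],nums[4] → [8, 7, 16, 19, 17, 21, 15, 4, 14, 9, 12, 10]
j=5: nums[5]=21 > 10 → no swap
j=6: nums[6]=15 > 10 → no swap
j=7: nums[7]=4 ≤ 10 → i=2, swap nums[2],nums[7] → [8, 7, 4, 19, 17, 21, 15, 16, 14, 9, 12, 10]
j=8: nums[8]=14 > 10 → no swap
j=9: nums[9]=9 ≤ 10 → i=3, swap nums[3],nums[9] → [8, 7, 4, 9, 17, 21, 15, 16, 14, 19, 12, 10]
j=10: nums[10]=12 > 10 → no swap
(after j=10) nums = [8, 7, 4, 9, 17, 21, 15, 16, 14, 19, 12, 10]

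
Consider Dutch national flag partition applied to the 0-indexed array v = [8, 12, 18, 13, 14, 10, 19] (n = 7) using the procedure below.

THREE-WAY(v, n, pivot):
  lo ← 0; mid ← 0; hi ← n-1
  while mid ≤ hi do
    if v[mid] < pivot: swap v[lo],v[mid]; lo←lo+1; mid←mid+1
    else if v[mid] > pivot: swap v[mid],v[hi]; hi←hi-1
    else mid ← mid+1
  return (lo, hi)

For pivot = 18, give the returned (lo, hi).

pivot = 18; lo=0, mid=0, hi=6
v[mid]=8<18: swap v[0],v[0]; lo=1,mid=1 → [8, 12, 18, 13, 14, 10, 19]
v[mid]=12<18: swap v[1],v[1]; lo=2,mid=2 → [8, 12, 18, 13, 14, 10, 19]
v[mid]=18=18: mid=3
v[mid]=13<18: swap v[2],v[3]; lo=3,mid=4 → [8, 12, 13, 18, 14, 10, 19]
v[mid]=14<18: swap v[3],v[4]; lo=4,mid=5 → [8, 12, 13, 14, 18, 10, 19]
v[mid]=10<18: swap v[4],v[5]; lo=5,mid=6 → [8, 12, 13, 14, 10, 18, 19]
v[mid]=19>18: swap v[6],v[6]; hi=5 → [8, 12, 13, 14, 10, 18, 19]
end: lo=5, hi=5; v = [8, 12, 13, 14, 10, 18, 19]

(5, 5)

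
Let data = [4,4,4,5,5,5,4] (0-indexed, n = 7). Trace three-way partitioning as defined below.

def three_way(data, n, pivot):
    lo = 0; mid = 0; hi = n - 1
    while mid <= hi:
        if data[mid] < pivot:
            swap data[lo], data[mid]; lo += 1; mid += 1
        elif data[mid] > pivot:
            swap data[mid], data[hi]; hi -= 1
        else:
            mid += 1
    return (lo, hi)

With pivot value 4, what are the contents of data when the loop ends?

[4,4,4,4,5,5,5]

pivot = 4; lo=0, mid=0, hi=6
data[mid]=4=4: mid=1
data[mid]=4=4: mid=2
data[mid]=4=4: mid=3
data[mid]=5>4: swap data[3],data[6]; hi=5 → [4,4,4,4,5,5,5]
data[mid]=4=4: mid=4
data[mid]=5>4: swap data[4],data[5]; hi=4 → [4,4,4,4,5,5,5]
data[mid]=5>4: swap data[4],data[4]; hi=3 → [4,4,4,4,5,5,5]
end: lo=0, hi=3; data = [4,4,4,4,5,5,5]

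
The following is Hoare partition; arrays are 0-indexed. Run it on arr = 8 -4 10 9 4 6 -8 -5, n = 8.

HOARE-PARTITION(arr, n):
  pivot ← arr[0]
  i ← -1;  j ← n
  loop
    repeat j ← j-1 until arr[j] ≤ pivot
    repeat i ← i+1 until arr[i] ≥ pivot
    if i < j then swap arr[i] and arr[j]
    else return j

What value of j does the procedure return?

4

pivot=8
j stops at 7 (-5), i stops at 0 (8); swap ⇒ -5 -4 10 9 4 6 -8 8
j stops at 6 (-8), i stops at 2 (10); swap ⇒ -5 -4 -8 9 4 6 10 8
j stops at 5 (6), i stops at 3 (9); swap ⇒ -5 -4 -8 6 4 9 10 8
j stops at 4, i stops at 5; i≥j ⇒ return 4. arr=-5 -4 -8 6 4 9 10 8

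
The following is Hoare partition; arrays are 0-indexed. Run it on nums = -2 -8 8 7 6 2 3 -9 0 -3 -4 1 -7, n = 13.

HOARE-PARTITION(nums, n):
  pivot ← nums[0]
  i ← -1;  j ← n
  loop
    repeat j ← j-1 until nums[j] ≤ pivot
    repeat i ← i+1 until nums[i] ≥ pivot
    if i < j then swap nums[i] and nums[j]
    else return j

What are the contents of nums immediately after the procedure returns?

pivot=-2
j stops at 12 (-7), i stops at 0 (-2); swap ⇒ -7 -8 8 7 6 2 3 -9 0 -3 -4 1 -2
j stops at 10 (-4), i stops at 2 (8); swap ⇒ -7 -8 -4 7 6 2 3 -9 0 -3 8 1 -2
j stops at 9 (-3), i stops at 3 (7); swap ⇒ -7 -8 -4 -3 6 2 3 -9 0 7 8 1 -2
j stops at 7 (-9), i stops at 4 (6); swap ⇒ -7 -8 -4 -3 -9 2 3 6 0 7 8 1 -2
j stops at 4, i stops at 5; i≥j ⇒ return 4. nums=-7 -8 -4 -3 -9 2 3 6 0 7 8 1 -2

-7 -8 -4 -3 -9 2 3 6 0 7 8 1 -2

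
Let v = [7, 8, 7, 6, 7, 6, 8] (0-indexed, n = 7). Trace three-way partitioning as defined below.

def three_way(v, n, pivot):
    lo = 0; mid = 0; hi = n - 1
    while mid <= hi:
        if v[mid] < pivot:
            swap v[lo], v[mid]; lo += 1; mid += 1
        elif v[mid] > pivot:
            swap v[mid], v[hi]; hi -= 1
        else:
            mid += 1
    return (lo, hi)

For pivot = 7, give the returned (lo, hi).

(2, 4)

pivot = 7; lo=0, mid=0, hi=6
v[mid]=7=7: mid=1
v[mid]=8>7: swap v[1],v[6]; hi=5 → [7, 8, 7, 6, 7, 6, 8]
v[mid]=8>7: swap v[1],v[5]; hi=4 → [7, 6, 7, 6, 7, 8, 8]
v[mid]=6<7: swap v[0],v[1]; lo=1,mid=2 → [6, 7, 7, 6, 7, 8, 8]
v[mid]=7=7: mid=3
v[mid]=6<7: swap v[1],v[3]; lo=2,mid=4 → [6, 6, 7, 7, 7, 8, 8]
v[mid]=7=7: mid=5
end: lo=2, hi=4; v = [6, 6, 7, 7, 7, 8, 8]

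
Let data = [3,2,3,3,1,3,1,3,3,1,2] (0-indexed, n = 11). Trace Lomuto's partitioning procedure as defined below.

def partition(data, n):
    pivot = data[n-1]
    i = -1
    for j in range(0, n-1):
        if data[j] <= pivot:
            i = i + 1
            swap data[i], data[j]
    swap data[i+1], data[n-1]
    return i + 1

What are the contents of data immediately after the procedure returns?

pivot=2, i=-1
j=0: 3>2, skip
j=1: 2≤2, i=0, swap(0,1) ⇒ [2,3,3,3,1,3,1,3,3,1,2]
j=2: 3>2, skip
j=3: 3>2, skip
j=4: 1≤2, i=1, swap(1,4) ⇒ [2,1,3,3,3,3,1,3,3,1,2]
j=5: 3>2, skip
j=6: 1≤2, i=2, swap(2,6) ⇒ [2,1,1,3,3,3,3,3,3,1,2]
j=7: 3>2, skip
j=8: 3>2, skip
j=9: 1≤2, i=3, swap(3,9) ⇒ [2,1,1,1,3,3,3,3,3,3,2]
swap(4,10) ⇒ [2,1,1,1,2,3,3,3,3,3,3]; return 4

[2,1,1,1,2,3,3,3,3,3,3]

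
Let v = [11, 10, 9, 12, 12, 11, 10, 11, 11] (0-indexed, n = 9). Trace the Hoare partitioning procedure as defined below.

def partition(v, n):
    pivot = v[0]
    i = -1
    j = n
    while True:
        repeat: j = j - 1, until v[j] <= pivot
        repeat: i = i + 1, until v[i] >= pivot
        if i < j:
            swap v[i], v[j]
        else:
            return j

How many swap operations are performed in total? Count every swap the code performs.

3

pivot = v[0] = 11; i = -1, j = 9
j→8 (v[8]=11≤11), i→0 (v[0]=11≥11); i<j, swap → [11, 10, 9, 12, 12, 11, 10, 11, 11]
j→7 (v[7]=11≤11), i→3 (v[3]=12≥11); i<j, swap → [11, 10, 9, 11, 12, 11, 10, 12, 11]
j→6 (v[6]=10≤11), i→4 (v[4]=12≥11); i<j, swap → [11, 10, 9, 11, 10, 11, 12, 12, 11]
j→5, i→5; i≥j, return j=5. v = [11, 10, 9, 11, 10, 11, 12, 12, 11]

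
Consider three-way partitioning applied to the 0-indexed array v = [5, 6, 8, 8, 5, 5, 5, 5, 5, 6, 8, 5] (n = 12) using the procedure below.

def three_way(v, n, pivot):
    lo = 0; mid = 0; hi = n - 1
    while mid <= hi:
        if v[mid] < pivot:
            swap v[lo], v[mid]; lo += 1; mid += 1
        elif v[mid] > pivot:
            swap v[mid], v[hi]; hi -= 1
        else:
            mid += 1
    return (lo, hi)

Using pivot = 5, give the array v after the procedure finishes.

pivot = 5; lo=0, mid=0, hi=11
v[mid]=5=5: mid=1
v[mid]=6>5: swap v[1],v[11]; hi=10 → [5, 5, 8, 8, 5, 5, 5, 5, 5, 6, 8, 6]
v[mid]=5=5: mid=2
v[mid]=8>5: swap v[2],v[10]; hi=9 → [5, 5, 8, 8, 5, 5, 5, 5, 5, 6, 8, 6]
v[mid]=8>5: swap v[2],v[9]; hi=8 → [5, 5, 6, 8, 5, 5, 5, 5, 5, 8, 8, 6]
v[mid]=6>5: swap v[2],v[8]; hi=7 → [5, 5, 5, 8, 5, 5, 5, 5, 6, 8, 8, 6]
v[mid]=5=5: mid=3
v[mid]=8>5: swap v[3],v[7]; hi=6 → [5, 5, 5, 5, 5, 5, 5, 8, 6, 8, 8, 6]
v[mid]=5=5: mid=4
v[mid]=5=5: mid=5
v[mid]=5=5: mid=6
v[mid]=5=5: mid=7
end: lo=0, hi=6; v = [5, 5, 5, 5, 5, 5, 5, 8, 6, 8, 8, 6]

[5, 5, 5, 5, 5, 5, 5, 8, 6, 8, 8, 6]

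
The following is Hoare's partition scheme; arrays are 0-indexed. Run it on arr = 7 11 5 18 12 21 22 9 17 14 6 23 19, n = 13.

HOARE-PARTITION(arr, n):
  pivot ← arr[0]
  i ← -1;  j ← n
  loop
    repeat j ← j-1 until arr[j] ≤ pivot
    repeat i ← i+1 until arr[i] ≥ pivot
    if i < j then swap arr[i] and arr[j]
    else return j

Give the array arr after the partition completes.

6 5 11 18 12 21 22 9 17 14 7 23 19

pivot = arr[0] = 7; i = -1, j = 13
j→10 (arr[10]=6≤7), i→0 (arr[0]=7≥7); i<j, swap → 6 11 5 18 12 21 22 9 17 14 7 23 19
j→2 (arr[2]=5≤7), i→1 (arr[1]=11≥7); i<j, swap → 6 5 11 18 12 21 22 9 17 14 7 23 19
j→1, i→2; i≥j, return j=1. arr = 6 5 11 18 12 21 22 9 17 14 7 23 19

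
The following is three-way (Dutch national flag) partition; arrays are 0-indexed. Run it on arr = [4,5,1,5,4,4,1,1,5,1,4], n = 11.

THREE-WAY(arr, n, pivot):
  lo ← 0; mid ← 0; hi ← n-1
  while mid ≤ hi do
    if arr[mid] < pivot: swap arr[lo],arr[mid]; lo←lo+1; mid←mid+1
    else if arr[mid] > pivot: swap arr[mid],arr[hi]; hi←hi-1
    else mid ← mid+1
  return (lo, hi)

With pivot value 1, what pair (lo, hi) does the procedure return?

pivot = 1; lo=0, mid=0, hi=10
arr[mid]=4>1: swap arr[0],arr[10]; hi=9 → [4,5,1,5,4,4,1,1,5,1,4]
arr[mid]=4>1: swap arr[0],arr[9]; hi=8 → [1,5,1,5,4,4,1,1,5,4,4]
arr[mid]=1=1: mid=1
arr[mid]=5>1: swap arr[1],arr[8]; hi=7 → [1,5,1,5,4,4,1,1,5,4,4]
arr[mid]=5>1: swap arr[1],arr[7]; hi=6 → [1,1,1,5,4,4,1,5,5,4,4]
arr[mid]=1=1: mid=2
arr[mid]=1=1: mid=3
arr[mid]=5>1: swap arr[3],arr[6]; hi=5 → [1,1,1,1,4,4,5,5,5,4,4]
arr[mid]=1=1: mid=4
arr[mid]=4>1: swap arr[4],arr[5]; hi=4 → [1,1,1,1,4,4,5,5,5,4,4]
arr[mid]=4>1: swap arr[4],arr[4]; hi=3 → [1,1,1,1,4,4,5,5,5,4,4]
end: lo=0, hi=3; arr = [1,1,1,1,4,4,5,5,5,4,4]

(0, 3)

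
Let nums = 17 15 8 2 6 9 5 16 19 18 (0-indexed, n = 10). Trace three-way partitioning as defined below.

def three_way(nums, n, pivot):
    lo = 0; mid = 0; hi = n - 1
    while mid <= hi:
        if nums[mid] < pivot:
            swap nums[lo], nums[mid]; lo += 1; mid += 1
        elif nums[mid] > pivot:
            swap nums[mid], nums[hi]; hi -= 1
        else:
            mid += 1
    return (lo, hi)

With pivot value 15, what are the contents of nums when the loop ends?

pivot = 15; lo=0, mid=0, hi=9
nums[mid]=17>15: swap nums[0],nums[9]; hi=8 → 18 15 8 2 6 9 5 16 19 17
nums[mid]=18>15: swap nums[0],nums[8]; hi=7 → 19 15 8 2 6 9 5 16 18 17
nums[mid]=19>15: swap nums[0],nums[7]; hi=6 → 16 15 8 2 6 9 5 19 18 17
nums[mid]=16>15: swap nums[0],nums[6]; hi=5 → 5 15 8 2 6 9 16 19 18 17
nums[mid]=5<15: swap nums[0],nums[0]; lo=1,mid=1 → 5 15 8 2 6 9 16 19 18 17
nums[mid]=15=15: mid=2
nums[mid]=8<15: swap nums[1],nums[2]; lo=2,mid=3 → 5 8 15 2 6 9 16 19 18 17
nums[mid]=2<15: swap nums[2],nums[3]; lo=3,mid=4 → 5 8 2 15 6 9 16 19 18 17
nums[mid]=6<15: swap nums[3],nums[4]; lo=4,mid=5 → 5 8 2 6 15 9 16 19 18 17
nums[mid]=9<15: swap nums[4],nums[5]; lo=5,mid=6 → 5 8 2 6 9 15 16 19 18 17
end: lo=5, hi=5; nums = 5 8 2 6 9 15 16 19 18 17

5 8 2 6 9 15 16 19 18 17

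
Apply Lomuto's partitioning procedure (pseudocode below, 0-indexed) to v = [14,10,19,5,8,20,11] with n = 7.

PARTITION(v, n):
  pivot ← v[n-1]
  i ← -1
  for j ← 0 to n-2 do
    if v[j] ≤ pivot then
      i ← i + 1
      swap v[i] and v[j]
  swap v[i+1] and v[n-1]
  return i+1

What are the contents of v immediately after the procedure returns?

[10,5,8,11,19,20,14]

pivot = v[6] = 11; i = -1
j=0: v[0]=14 > 11 → no swap
j=1: v[1]=10 ≤ 11 → i=0, swap v[0],v[1] → [10,14,19,5,8,20,11]
j=2: v[2]=19 > 11 → no swap
j=3: v[3]=5 ≤ 11 → i=1, swap v[1],v[3] → [10,5,19,14,8,20,11]
j=4: v[4]=8 ≤ 11 → i=2, swap v[2],v[4] → [10,5,8,14,19,20,11]
j=5: v[5]=20 > 11 → no swap
final swap v[3],v[6] → [10,5,8,11,19,20,14]; return 3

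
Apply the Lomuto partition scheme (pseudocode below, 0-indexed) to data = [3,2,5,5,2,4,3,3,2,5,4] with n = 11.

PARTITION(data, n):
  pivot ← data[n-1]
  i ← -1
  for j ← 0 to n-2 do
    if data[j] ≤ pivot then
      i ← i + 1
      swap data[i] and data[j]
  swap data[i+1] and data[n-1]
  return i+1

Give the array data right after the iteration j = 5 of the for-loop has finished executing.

pivot=4, i=-1
j=0: 3≤4, i=0, swap(0,0) ⇒ [3,2,5,5,2,4,3,3,2,5,4]
j=1: 2≤4, i=1, swap(1,1) ⇒ [3,2,5,5,2,4,3,3,2,5,4]
j=2: 5>4, skip
j=3: 5>4, skip
j=4: 2≤4, i=2, swap(2,4) ⇒ [3,2,2,5,5,4,3,3,2,5,4]
j=5: 4≤4, i=3, swap(3,5) ⇒ [3,2,2,4,5,5,3,3,2,5,4]
(after j=5) data = [3,2,2,4,5,5,3,3,2,5,4]

[3,2,2,4,5,5,3,3,2,5,4]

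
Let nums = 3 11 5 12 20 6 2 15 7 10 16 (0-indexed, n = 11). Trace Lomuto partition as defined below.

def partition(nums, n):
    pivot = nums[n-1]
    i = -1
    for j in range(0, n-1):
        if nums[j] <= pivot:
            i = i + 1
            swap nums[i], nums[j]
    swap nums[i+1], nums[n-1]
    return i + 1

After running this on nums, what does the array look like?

3 11 5 12 6 2 15 7 10 16 20

pivot = nums[10] = 16; i = -1
j=0: nums[0]=3 ≤ 16 → i=0, swap nums[0],nums[0] (no change) → 3 11 5 12 20 6 2 15 7 10 16
j=1: nums[1]=11 ≤ 16 → i=1, swap nums[1],nums[1] (no change) → 3 11 5 12 20 6 2 15 7 10 16
j=2: nums[2]=5 ≤ 16 → i=2, swap nums[2],nums[2] (no change) → 3 11 5 12 20 6 2 15 7 10 16
j=3: nums[3]=12 ≤ 16 → i=3, swap nums[3],nums[3] (no change) → 3 11 5 12 20 6 2 15 7 10 16
j=4: nums[4]=20 > 16 → no swap
j=5: nums[5]=6 ≤ 16 → i=4, swap nums[4],nums[5] → 3 11 5 12 6 20 2 15 7 10 16
j=6: nums[6]=2 ≤ 16 → i=5, swap nums[5],nums[6] → 3 11 5 12 6 2 20 15 7 10 16
j=7: nums[7]=15 ≤ 16 → i=6, swap nums[6],nums[7] → 3 11 5 12 6 2 15 20 7 10 16
j=8: nums[8]=7 ≤ 16 → i=7, swap nums[7],nums[8] → 3 11 5 12 6 2 15 7 20 10 16
j=9: nums[9]=10 ≤ 16 → i=8, swap nums[8],nums[9] → 3 11 5 12 6 2 15 7 10 20 16
final swap nums[9],nums[10] → 3 11 5 12 6 2 15 7 10 16 20; return 9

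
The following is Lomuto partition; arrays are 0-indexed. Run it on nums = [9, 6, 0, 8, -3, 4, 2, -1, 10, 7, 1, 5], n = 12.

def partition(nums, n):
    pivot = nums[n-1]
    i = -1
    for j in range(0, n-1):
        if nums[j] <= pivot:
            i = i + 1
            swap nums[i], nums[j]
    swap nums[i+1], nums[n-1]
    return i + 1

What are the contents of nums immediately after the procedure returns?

[0, -3, 4, 2, -1, 1, 5, 6, 10, 7, 9, 8]

pivot=5, i=-1
j=0: 9>5, skip
j=1: 6>5, skip
j=2: 0≤5, i=0, swap(0,2) ⇒ [0, 6, 9, 8, -3, 4, 2, -1, 10, 7, 1, 5]
j=3: 8>5, skip
j=4: -3≤5, i=1, swap(1,4) ⇒ [0, -3, 9, 8, 6, 4, 2, -1, 10, 7, 1, 5]
j=5: 4≤5, i=2, swap(2,5) ⇒ [0, -3, 4, 8, 6, 9, 2, -1, 10, 7, 1, 5]
j=6: 2≤5, i=3, swap(3,6) ⇒ [0, -3, 4, 2, 6, 9, 8, -1, 10, 7, 1, 5]
j=7: -1≤5, i=4, swap(4,7) ⇒ [0, -3, 4, 2, -1, 9, 8, 6, 10, 7, 1, 5]
j=8: 10>5, skip
j=9: 7>5, skip
j=10: 1≤5, i=5, swap(5,10) ⇒ [0, -3, 4, 2, -1, 1, 8, 6, 10, 7, 9, 5]
swap(6,11) ⇒ [0, -3, 4, 2, -1, 1, 5, 6, 10, 7, 9, 8]; return 6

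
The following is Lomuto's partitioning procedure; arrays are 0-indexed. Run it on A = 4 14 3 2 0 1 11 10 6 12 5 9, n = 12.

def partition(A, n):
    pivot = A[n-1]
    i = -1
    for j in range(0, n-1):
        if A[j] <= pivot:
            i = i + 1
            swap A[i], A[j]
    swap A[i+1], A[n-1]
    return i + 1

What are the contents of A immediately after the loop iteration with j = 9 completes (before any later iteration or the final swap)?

pivot = A[11] = 9; i = -1
j=0: A[0]=4 ≤ 9 → i=0, swap A[0],A[0] (no change) → 4 14 3 2 0 1 11 10 6 12 5 9
j=1: A[1]=14 > 9 → no swap
j=2: A[2]=3 ≤ 9 → i=1, swap A[1],A[2] → 4 3 14 2 0 1 11 10 6 12 5 9
j=3: A[3]=2 ≤ 9 → i=2, swap A[2],A[3] → 4 3 2 14 0 1 11 10 6 12 5 9
j=4: A[4]=0 ≤ 9 → i=3, swap A[3],A[4] → 4 3 2 0 14 1 11 10 6 12 5 9
j=5: A[5]=1 ≤ 9 → i=4, swap A[4],A[5] → 4 3 2 0 1 14 11 10 6 12 5 9
j=6: A[6]=11 > 9 → no swap
j=7: A[7]=10 > 9 → no swap
j=8: A[8]=6 ≤ 9 → i=5, swap A[5],A[8] → 4 3 2 0 1 6 11 10 14 12 5 9
j=9: A[9]=12 > 9 → no swap
(after j=9) A = 4 3 2 0 1 6 11 10 14 12 5 9

4 3 2 0 1 6 11 10 14 12 5 9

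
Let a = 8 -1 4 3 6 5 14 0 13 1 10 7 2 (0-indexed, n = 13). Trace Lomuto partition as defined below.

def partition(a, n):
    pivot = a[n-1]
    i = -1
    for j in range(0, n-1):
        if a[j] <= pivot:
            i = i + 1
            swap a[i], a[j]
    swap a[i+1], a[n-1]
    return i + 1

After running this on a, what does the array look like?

-1 0 1 2 6 5 14 8 13 4 10 7 3

pivot=2, i=-1
j=0: 8>2, skip
j=1: -1≤2, i=0, swap(0,1) ⇒ -1 8 4 3 6 5 14 0 13 1 10 7 2
j=2: 4>2, skip
j=3: 3>2, skip
j=4: 6>2, skip
j=5: 5>2, skip
j=6: 14>2, skip
j=7: 0≤2, i=1, swap(1,7) ⇒ -1 0 4 3 6 5 14 8 13 1 10 7 2
j=8: 13>2, skip
j=9: 1≤2, i=2, swap(2,9) ⇒ -1 0 1 3 6 5 14 8 13 4 10 7 2
j=10: 10>2, skip
j=11: 7>2, skip
swap(3,12) ⇒ -1 0 1 2 6 5 14 8 13 4 10 7 3; return 3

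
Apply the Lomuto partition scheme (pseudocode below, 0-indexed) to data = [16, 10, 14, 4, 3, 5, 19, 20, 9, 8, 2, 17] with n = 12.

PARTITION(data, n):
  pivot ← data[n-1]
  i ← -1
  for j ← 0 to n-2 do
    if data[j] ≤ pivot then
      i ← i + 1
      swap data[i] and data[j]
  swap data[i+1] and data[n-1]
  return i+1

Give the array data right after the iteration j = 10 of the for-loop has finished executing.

pivot=17, i=-1
j=0: 16≤17, i=0, swap(0,0) ⇒ [16, 10, 14, 4, 3, 5, 19, 20, 9, 8, 2, 17]
j=1: 10≤17, i=1, swap(1,1) ⇒ [16, 10, 14, 4, 3, 5, 19, 20, 9, 8, 2, 17]
j=2: 14≤17, i=2, swap(2,2) ⇒ [16, 10, 14, 4, 3, 5, 19, 20, 9, 8, 2, 17]
j=3: 4≤17, i=3, swap(3,3) ⇒ [16, 10, 14, 4, 3, 5, 19, 20, 9, 8, 2, 17]
j=4: 3≤17, i=4, swap(4,4) ⇒ [16, 10, 14, 4, 3, 5, 19, 20, 9, 8, 2, 17]
j=5: 5≤17, i=5, swap(5,5) ⇒ [16, 10, 14, 4, 3, 5, 19, 20, 9, 8, 2, 17]
j=6: 19>17, skip
j=7: 20>17, skip
j=8: 9≤17, i=6, swap(6,8) ⇒ [16, 10, 14, 4, 3, 5, 9, 20, 19, 8, 2, 17]
j=9: 8≤17, i=7, swap(7,9) ⇒ [16, 10, 14, 4, 3, 5, 9, 8, 19, 20, 2, 17]
j=10: 2≤17, i=8, swap(8,10) ⇒ [16, 10, 14, 4, 3, 5, 9, 8, 2, 20, 19, 17]
(after j=10) data = [16, 10, 14, 4, 3, 5, 9, 8, 2, 20, 19, 17]

[16, 10, 14, 4, 3, 5, 9, 8, 2, 20, 19, 17]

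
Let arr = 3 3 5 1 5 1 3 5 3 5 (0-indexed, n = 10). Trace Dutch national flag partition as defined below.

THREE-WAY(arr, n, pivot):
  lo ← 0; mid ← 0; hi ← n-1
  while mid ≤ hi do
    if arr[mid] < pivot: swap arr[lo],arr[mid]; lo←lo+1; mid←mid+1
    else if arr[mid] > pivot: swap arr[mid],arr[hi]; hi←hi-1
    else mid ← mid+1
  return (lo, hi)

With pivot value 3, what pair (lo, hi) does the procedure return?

(2, 5)

lo=0 mid=0 hi=9
3=3: mid=1
3=3: mid=2
5>3: swap(2,9), hi=8 ⇒ 3 3 5 1 5 1 3 5 3 5
5>3: swap(2,8), hi=7 ⇒ 3 3 3 1 5 1 3 5 5 5
3=3: mid=3
1<3: swap(0,3), lo=1 mid=4 ⇒ 1 3 3 3 5 1 3 5 5 5
5>3: swap(4,7), hi=6 ⇒ 1 3 3 3 5 1 3 5 5 5
5>3: swap(4,6), hi=5 ⇒ 1 3 3 3 3 1 5 5 5 5
3=3: mid=5
1<3: swap(1,5), lo=2 mid=6 ⇒ 1 1 3 3 3 3 5 5 5 5
done. lo=2 hi=5; arr=1 1 3 3 3 3 5 5 5 5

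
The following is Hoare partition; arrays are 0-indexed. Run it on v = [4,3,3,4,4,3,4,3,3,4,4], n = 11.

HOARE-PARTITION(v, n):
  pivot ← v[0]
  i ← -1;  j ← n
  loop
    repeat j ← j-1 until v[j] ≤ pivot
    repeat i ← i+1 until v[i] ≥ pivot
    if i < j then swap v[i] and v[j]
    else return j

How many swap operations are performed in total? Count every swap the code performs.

4

pivot=4
j stops at 10 (4), i stops at 0 (4); swap ⇒ [4,3,3,4,4,3,4,3,3,4,4]
j stops at 9 (4), i stops at 3 (4); swap ⇒ [4,3,3,4,4,3,4,3,3,4,4]
j stops at 8 (3), i stops at 4 (4); swap ⇒ [4,3,3,4,3,3,4,3,4,4,4]
j stops at 7 (3), i stops at 6 (4); swap ⇒ [4,3,3,4,3,3,3,4,4,4,4]
j stops at 6, i stops at 7; i≥j ⇒ return 6. v=[4,3,3,4,3,3,3,4,4,4,4]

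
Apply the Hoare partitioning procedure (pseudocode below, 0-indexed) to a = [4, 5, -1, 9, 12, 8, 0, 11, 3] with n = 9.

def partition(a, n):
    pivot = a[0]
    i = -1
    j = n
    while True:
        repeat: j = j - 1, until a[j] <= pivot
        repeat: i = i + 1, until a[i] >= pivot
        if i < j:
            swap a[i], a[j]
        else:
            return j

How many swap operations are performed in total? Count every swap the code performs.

2

pivot = a[0] = 4; i = -1, j = 9
j→8 (a[8]=3≤4), i→0 (a[0]=4≥4); i<j, swap → [3, 5, -1, 9, 12, 8, 0, 11, 4]
j→6 (a[6]=0≤4), i→1 (a[1]=5≥4); i<j, swap → [3, 0, -1, 9, 12, 8, 5, 11, 4]
j→2, i→3; i≥j, return j=2. a = [3, 0, -1, 9, 12, 8, 5, 11, 4]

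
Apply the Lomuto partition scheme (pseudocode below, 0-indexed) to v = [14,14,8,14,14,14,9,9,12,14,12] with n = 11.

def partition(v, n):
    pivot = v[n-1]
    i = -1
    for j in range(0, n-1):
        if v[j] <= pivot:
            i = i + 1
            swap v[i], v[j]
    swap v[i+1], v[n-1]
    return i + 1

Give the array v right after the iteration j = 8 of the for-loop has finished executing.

pivot=12, i=-1
j=0: 14>12, skip
j=1: 14>12, skip
j=2: 8≤12, i=0, swap(0,2) ⇒ [8,14,14,14,14,14,9,9,12,14,12]
j=3: 14>12, skip
j=4: 14>12, skip
j=5: 14>12, skip
j=6: 9≤12, i=1, swap(1,6) ⇒ [8,9,14,14,14,14,14,9,12,14,12]
j=7: 9≤12, i=2, swap(2,7) ⇒ [8,9,9,14,14,14,14,14,12,14,12]
j=8: 12≤12, i=3, swap(3,8) ⇒ [8,9,9,12,14,14,14,14,14,14,12]
(after j=8) v = [8,9,9,12,14,14,14,14,14,14,12]

[8,9,9,12,14,14,14,14,14,14,12]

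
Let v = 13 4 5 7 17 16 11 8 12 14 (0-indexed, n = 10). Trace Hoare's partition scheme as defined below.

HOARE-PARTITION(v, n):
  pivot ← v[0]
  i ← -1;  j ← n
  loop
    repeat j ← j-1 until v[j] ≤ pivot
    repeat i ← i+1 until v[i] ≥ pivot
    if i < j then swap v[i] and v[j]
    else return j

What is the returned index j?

pivot=13
j stops at 8 (12), i stops at 0 (13); swap ⇒ 12 4 5 7 17 16 11 8 13 14
j stops at 7 (8), i stops at 4 (17); swap ⇒ 12 4 5 7 8 16 11 17 13 14
j stops at 6 (11), i stops at 5 (16); swap ⇒ 12 4 5 7 8 11 16 17 13 14
j stops at 5, i stops at 6; i≥j ⇒ return 5. v=12 4 5 7 8 11 16 17 13 14

5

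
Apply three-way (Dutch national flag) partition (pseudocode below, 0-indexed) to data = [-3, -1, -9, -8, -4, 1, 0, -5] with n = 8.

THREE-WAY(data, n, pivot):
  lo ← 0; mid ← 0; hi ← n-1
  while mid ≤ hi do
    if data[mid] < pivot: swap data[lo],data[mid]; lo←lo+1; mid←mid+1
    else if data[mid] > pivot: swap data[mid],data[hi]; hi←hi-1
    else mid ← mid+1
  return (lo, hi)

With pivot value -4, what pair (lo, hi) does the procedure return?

pivot = -4; lo=0, mid=0, hi=7
data[mid]=-3>-4: swap data[0],data[7]; hi=6 → [-5, -1, -9, -8, -4, 1, 0, -3]
data[mid]=-5<-4: swap data[0],data[0]; lo=1,mid=1 → [-5, -1, -9, -8, -4, 1, 0, -3]
data[mid]=-1>-4: swap data[1],data[6]; hi=5 → [-5, 0, -9, -8, -4, 1, -1, -3]
data[mid]=0>-4: swap data[1],data[5]; hi=4 → [-5, 1, -9, -8, -4, 0, -1, -3]
data[mid]=1>-4: swap data[1],data[4]; hi=3 → [-5, -4, -9, -8, 1, 0, -1, -3]
data[mid]=-4=-4: mid=2
data[mid]=-9<-4: swap data[1],data[2]; lo=2,mid=3 → [-5, -9, -4, -8, 1, 0, -1, -3]
data[mid]=-8<-4: swap data[2],data[3]; lo=3,mid=4 → [-5, -9, -8, -4, 1, 0, -1, -3]
end: lo=3, hi=3; data = [-5, -9, -8, -4, 1, 0, -1, -3]

(3, 3)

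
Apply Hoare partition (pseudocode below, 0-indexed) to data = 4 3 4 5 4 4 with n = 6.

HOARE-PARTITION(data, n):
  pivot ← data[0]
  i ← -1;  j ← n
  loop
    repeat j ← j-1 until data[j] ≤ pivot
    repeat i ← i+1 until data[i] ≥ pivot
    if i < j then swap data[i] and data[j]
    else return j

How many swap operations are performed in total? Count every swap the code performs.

2

pivot = data[0] = 4; i = -1, j = 6
j→5 (data[5]=4≤4), i→0 (data[0]=4≥4); i<j, swap → 4 3 4 5 4 4
j→4 (data[4]=4≤4), i→2 (data[2]=4≥4); i<j, swap → 4 3 4 5 4 4
j→2, i→3; i≥j, return j=2. data = 4 3 4 5 4 4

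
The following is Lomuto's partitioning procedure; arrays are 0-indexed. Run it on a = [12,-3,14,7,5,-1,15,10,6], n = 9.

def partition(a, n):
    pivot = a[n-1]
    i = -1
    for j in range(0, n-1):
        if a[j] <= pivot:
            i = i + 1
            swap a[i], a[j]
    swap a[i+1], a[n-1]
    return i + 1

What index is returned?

3

pivot=6, i=-1
j=0: 12>6, skip
j=1: -3≤6, i=0, swap(0,1) ⇒ [-3,12,14,7,5,-1,15,10,6]
j=2: 14>6, skip
j=3: 7>6, skip
j=4: 5≤6, i=1, swap(1,4) ⇒ [-3,5,14,7,12,-1,15,10,6]
j=5: -1≤6, i=2, swap(2,5) ⇒ [-3,5,-1,7,12,14,15,10,6]
j=6: 15>6, skip
j=7: 10>6, skip
swap(3,8) ⇒ [-3,5,-1,6,12,14,15,10,7]; return 3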